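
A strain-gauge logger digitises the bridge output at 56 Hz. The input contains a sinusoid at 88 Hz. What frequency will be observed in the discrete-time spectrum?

24 Hz

88 Hz mod fs = 32 Hz.
32 Hz > fs/2 = 28 Hz, folds to fs − 32 Hz = 24 Hz.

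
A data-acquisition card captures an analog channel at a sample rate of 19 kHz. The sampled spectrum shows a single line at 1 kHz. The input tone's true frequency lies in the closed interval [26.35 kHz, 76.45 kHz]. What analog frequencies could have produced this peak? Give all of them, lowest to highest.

Frequencies that alias to 1 kHz are k·fs ± 1 kHz for integer k ≥ 0.
k=0: 1 kHz.
k=1: 18 kHz, 20 kHz.
k=2: 37 kHz, 39 kHz.
k=3: 56 kHz, 58 kHz.
k=4: 75 kHz, 77 kHz.
k=5: 94 kHz, 96 kHz.
Within [26.35 kHz, 76.45 kHz]: 37 kHz, 39 kHz, 56 kHz, 58 kHz, 75 kHz.

37 kHz, 39 kHz, 56 kHz, 58 kHz, 75 kHz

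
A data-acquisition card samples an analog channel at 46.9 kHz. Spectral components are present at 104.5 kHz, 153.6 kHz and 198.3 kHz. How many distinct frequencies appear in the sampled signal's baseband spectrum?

fs/2 = 23.45 kHz.
104.5 kHz mod fs = 10.7 kHz.
10.7 kHz ≤ fs/2 = 23.45 kHz, appears at 10.7 kHz.
153.6 kHz mod fs = 12.9 kHz.
12.9 kHz ≤ fs/2 = 23.45 kHz, appears at 12.9 kHz.
198.3 kHz mod fs = 10.7 kHz.
10.7 kHz ≤ fs/2 = 23.45 kHz, appears at 10.7 kHz.
Distinct values: {10.7 kHz, 12.9 kHz} → 2.

2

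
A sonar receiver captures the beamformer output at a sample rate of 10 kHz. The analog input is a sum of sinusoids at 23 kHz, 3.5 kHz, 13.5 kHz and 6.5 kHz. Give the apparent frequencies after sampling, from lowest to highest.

3 kHz, 3.5 kHz

fs/2 = 5 kHz.
23 kHz mod fs = 3 kHz.
3 kHz ≤ fs/2 = 5 kHz, appears at 3 kHz.
3.5 kHz ≤ fs/2 = 5 kHz, passes unchanged.
13.5 kHz mod fs = 3.5 kHz.
3.5 kHz ≤ fs/2 = 5 kHz, appears at 3.5 kHz.
6.5 kHz > fs/2 = 5 kHz, folds to fs − 6.5 kHz = 3.5 kHz.
Distinct values: {3 kHz, 3.5 kHz}.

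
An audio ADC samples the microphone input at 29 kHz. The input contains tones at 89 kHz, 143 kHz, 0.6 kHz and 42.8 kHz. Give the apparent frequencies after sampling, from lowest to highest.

fs/2 = 14.5 kHz.
89 kHz mod fs = 2 kHz.
2 kHz ≤ fs/2 = 14.5 kHz, appears at 2 kHz.
143 kHz mod fs = 27 kHz.
27 kHz > fs/2 = 14.5 kHz, folds to fs − 27 kHz = 2 kHz.
0.6 kHz ≤ fs/2 = 14.5 kHz, passes unchanged.
42.8 kHz mod fs = 13.8 kHz.
13.8 kHz ≤ fs/2 = 14.5 kHz, appears at 13.8 kHz.
Distinct values: {0.6 kHz, 2 kHz, 13.8 kHz}.

0.6 kHz, 2 kHz, 13.8 kHz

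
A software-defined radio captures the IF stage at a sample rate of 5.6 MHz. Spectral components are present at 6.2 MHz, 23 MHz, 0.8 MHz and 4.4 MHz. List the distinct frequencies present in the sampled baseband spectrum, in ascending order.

0.6 MHz, 0.8 MHz, 1.2 MHz

fs/2 = 2.8 MHz.
6.2 MHz mod fs = 0.6 MHz.
0.6 MHz ≤ fs/2 = 2.8 MHz, appears at 0.6 MHz.
23 MHz mod fs = 0.6 MHz.
0.6 MHz ≤ fs/2 = 2.8 MHz, appears at 0.6 MHz.
0.8 MHz ≤ fs/2 = 2.8 MHz, passes unchanged.
4.4 MHz > fs/2 = 2.8 MHz, folds to fs − 4.4 MHz = 1.2 MHz.
Distinct values: {0.6 MHz, 0.8 MHz, 1.2 MHz}.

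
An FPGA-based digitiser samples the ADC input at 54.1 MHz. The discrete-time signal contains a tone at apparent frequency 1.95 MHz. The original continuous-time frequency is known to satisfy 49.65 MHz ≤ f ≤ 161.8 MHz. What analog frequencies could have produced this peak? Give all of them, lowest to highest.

52.15 MHz, 56.05 MHz, 106.25 MHz, 110.15 MHz, 160.35 MHz

Frequencies that alias to 1.95 MHz are k·fs ± 1.95 MHz for integer k ≥ 0.
k=0: 1.95 MHz.
k=1: 52.15 MHz, 56.05 MHz.
k=2: 106.25 MHz, 110.15 MHz.
k=3: 160.35 MHz, 164.25 MHz.
k=4: 214.45 MHz, 218.35 MHz.
Within [49.65 MHz, 161.8 MHz]: 52.15 MHz, 56.05 MHz, 106.25 MHz, 110.15 MHz, 160.35 MHz.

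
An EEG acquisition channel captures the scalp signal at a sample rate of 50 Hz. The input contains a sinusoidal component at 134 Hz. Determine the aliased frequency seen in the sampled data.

134 Hz mod fs = 34 Hz.
34 Hz > fs/2 = 25 Hz, folds to fs − 34 Hz = 16 Hz.

16 Hz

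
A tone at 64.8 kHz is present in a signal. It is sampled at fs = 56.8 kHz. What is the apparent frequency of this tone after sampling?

64.8 kHz mod fs = 8 kHz.
8 kHz ≤ fs/2 = 28.4 kHz, appears at 8 kHz.

8 kHz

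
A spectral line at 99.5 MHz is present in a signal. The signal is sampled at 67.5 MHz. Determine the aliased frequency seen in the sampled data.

99.5 MHz mod fs = 32 MHz.
32 MHz ≤ fs/2 = 33.75 MHz, appears at 32 MHz.

32 MHz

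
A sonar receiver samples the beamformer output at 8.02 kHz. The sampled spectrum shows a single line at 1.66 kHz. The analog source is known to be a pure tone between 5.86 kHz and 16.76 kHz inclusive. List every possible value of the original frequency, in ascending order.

6.36 kHz, 9.68 kHz, 14.38 kHz

Frequencies that alias to 1.66 kHz are k·fs ± 1.66 kHz for integer k ≥ 0.
k=0: 1.66 kHz.
k=1: 6.36 kHz, 9.68 kHz.
k=2: 14.38 kHz, 17.7 kHz.
k=3: 22.4 kHz, 25.72 kHz.
Within [5.86 kHz, 16.76 kHz]: 6.36 kHz, 9.68 kHz, 14.38 kHz.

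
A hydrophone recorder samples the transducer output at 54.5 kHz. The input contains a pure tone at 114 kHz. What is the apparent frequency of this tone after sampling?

114 kHz mod fs = 5 kHz.
5 kHz ≤ fs/2 = 27.25 kHz, appears at 5 kHz.

5 kHz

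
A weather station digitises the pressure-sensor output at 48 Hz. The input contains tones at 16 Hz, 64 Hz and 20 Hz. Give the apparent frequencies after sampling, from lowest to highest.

fs/2 = 24 Hz.
16 Hz ≤ fs/2 = 24 Hz, passes unchanged.
64 Hz mod fs = 16 Hz.
16 Hz ≤ fs/2 = 24 Hz, appears at 16 Hz.
20 Hz ≤ fs/2 = 24 Hz, passes unchanged.
Distinct values: {16 Hz, 20 Hz}.

16 Hz, 20 Hz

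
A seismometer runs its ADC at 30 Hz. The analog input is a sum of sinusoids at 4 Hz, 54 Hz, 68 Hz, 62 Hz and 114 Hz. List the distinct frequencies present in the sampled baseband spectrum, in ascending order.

2 Hz, 4 Hz, 6 Hz, 8 Hz

fs/2 = 15 Hz.
4 Hz ≤ fs/2 = 15 Hz, passes unchanged.
54 Hz mod fs = 24 Hz.
24 Hz > fs/2 = 15 Hz, folds to fs − 24 Hz = 6 Hz.
68 Hz mod fs = 8 Hz.
8 Hz ≤ fs/2 = 15 Hz, appears at 8 Hz.
62 Hz mod fs = 2 Hz.
2 Hz ≤ fs/2 = 15 Hz, appears at 2 Hz.
114 Hz mod fs = 24 Hz.
24 Hz > fs/2 = 15 Hz, folds to fs − 24 Hz = 6 Hz.
Distinct values: {2 Hz, 4 Hz, 6 Hz, 8 Hz}.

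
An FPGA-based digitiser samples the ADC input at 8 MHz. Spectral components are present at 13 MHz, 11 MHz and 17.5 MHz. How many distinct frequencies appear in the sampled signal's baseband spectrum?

fs/2 = 4 MHz.
13 MHz mod fs = 5 MHz.
5 MHz > fs/2 = 4 MHz, folds to fs − 5 MHz = 3 MHz.
11 MHz mod fs = 3 MHz.
3 MHz ≤ fs/2 = 4 MHz, appears at 3 MHz.
17.5 MHz mod fs = 1.5 MHz.
1.5 MHz ≤ fs/2 = 4 MHz, appears at 1.5 MHz.
Distinct values: {1.5 MHz, 3 MHz} → 2.

2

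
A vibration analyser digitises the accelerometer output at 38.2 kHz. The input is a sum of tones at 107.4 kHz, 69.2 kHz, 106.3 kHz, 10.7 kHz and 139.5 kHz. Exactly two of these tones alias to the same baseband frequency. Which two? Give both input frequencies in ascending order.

69.2 kHz, 107.4 kHz

fs/2 = 19.1 kHz.
107.4 kHz mod fs = 31 kHz.
31 kHz > fs/2 = 19.1 kHz, folds to fs − 31 kHz = 7.2 kHz.
69.2 kHz mod fs = 31 kHz.
31 kHz > fs/2 = 19.1 kHz, folds to fs − 31 kHz = 7.2 kHz.
106.3 kHz mod fs = 29.9 kHz.
29.9 kHz > fs/2 = 19.1 kHz, folds to fs − 29.9 kHz = 8.3 kHz.
10.7 kHz ≤ fs/2 = 19.1 kHz, passes unchanged.
139.5 kHz mod fs = 24.9 kHz.
24.9 kHz > fs/2 = 19.1 kHz, folds to fs − 24.9 kHz = 13.3 kHz.
69.2 kHz and 107.4 kHz both map to 7.2 kHz.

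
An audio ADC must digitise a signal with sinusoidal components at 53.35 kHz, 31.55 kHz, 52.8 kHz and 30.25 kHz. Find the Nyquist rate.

Highest-frequency component: 53.35 kHz.
Nyquist rate = 2 × 53.35 kHz = 106.7 kHz.

106.7 kHz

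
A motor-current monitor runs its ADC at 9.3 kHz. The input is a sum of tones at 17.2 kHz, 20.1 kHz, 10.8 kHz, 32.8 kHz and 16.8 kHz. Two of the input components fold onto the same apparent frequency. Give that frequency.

fs/2 = 4.65 kHz.
17.2 kHz mod fs = 7.9 kHz.
7.9 kHz > fs/2 = 4.65 kHz, folds to fs − 7.9 kHz = 1.4 kHz.
20.1 kHz mod fs = 1.5 kHz.
1.5 kHz ≤ fs/2 = 4.65 kHz, appears at 1.5 kHz.
10.8 kHz mod fs = 1.5 kHz.
1.5 kHz ≤ fs/2 = 4.65 kHz, appears at 1.5 kHz.
32.8 kHz mod fs = 4.9 kHz.
4.9 kHz > fs/2 = 4.65 kHz, folds to fs − 4.9 kHz = 4.4 kHz.
16.8 kHz mod fs = 7.5 kHz.
7.5 kHz > fs/2 = 4.65 kHz, folds to fs − 7.5 kHz = 1.8 kHz.
10.8 kHz and 20.1 kHz both map to 1.5 kHz.

1.5 kHz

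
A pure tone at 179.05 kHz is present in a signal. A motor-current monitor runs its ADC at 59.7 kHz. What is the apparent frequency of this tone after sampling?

0.05 kHz

179.05 kHz mod fs = 59.65 kHz.
59.65 kHz > fs/2 = 29.85 kHz, folds to fs − 59.65 kHz = 0.05 kHz.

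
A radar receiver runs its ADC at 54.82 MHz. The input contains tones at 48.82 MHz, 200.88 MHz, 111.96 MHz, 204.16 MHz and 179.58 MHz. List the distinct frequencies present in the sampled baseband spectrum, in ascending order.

2.32 MHz, 6 MHz, 15.12 MHz, 18.4 MHz

fs/2 = 27.41 MHz.
48.82 MHz > fs/2 = 27.41 MHz, folds to fs − 48.82 MHz = 6 MHz.
200.88 MHz mod fs = 36.42 MHz.
36.42 MHz > fs/2 = 27.41 MHz, folds to fs − 36.42 MHz = 18.4 MHz.
111.96 MHz mod fs = 2.32 MHz.
2.32 MHz ≤ fs/2 = 27.41 MHz, appears at 2.32 MHz.
204.16 MHz mod fs = 39.7 MHz.
39.7 MHz > fs/2 = 27.41 MHz, folds to fs − 39.7 MHz = 15.12 MHz.
179.58 MHz mod fs = 15.12 MHz.
15.12 MHz ≤ fs/2 = 27.41 MHz, appears at 15.12 MHz.
Distinct values: {2.32 MHz, 6 MHz, 15.12 MHz, 18.4 MHz}.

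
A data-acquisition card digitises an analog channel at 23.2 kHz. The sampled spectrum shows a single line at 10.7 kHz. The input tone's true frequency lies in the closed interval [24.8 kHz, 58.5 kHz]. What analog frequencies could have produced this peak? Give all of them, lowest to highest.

Frequencies that alias to 10.7 kHz are k·fs ± 10.7 kHz for integer k ≥ 0.
k=0: 10.7 kHz.
k=1: 12.5 kHz, 33.9 kHz.
k=2: 35.7 kHz, 57.1 kHz.
k=3: 58.9 kHz, 80.3 kHz.
Within [24.8 kHz, 58.5 kHz]: 33.9 kHz, 35.7 kHz, 57.1 kHz.

33.9 kHz, 35.7 kHz, 57.1 kHz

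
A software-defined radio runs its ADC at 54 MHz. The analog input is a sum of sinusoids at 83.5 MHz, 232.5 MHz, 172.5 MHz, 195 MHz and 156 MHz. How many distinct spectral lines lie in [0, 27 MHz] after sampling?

fs/2 = 27 MHz.
83.5 MHz mod fs = 29.5 MHz.
29.5 MHz > fs/2 = 27 MHz, folds to fs − 29.5 MHz = 24.5 MHz.
232.5 MHz mod fs = 16.5 MHz.
16.5 MHz ≤ fs/2 = 27 MHz, appears at 16.5 MHz.
172.5 MHz mod fs = 10.5 MHz.
10.5 MHz ≤ fs/2 = 27 MHz, appears at 10.5 MHz.
195 MHz mod fs = 33 MHz.
33 MHz > fs/2 = 27 MHz, folds to fs − 33 MHz = 21 MHz.
156 MHz mod fs = 48 MHz.
48 MHz > fs/2 = 27 MHz, folds to fs − 48 MHz = 6 MHz.
Distinct values: {6 MHz, 10.5 MHz, 16.5 MHz, 21 MHz, 24.5 MHz} → 5.

5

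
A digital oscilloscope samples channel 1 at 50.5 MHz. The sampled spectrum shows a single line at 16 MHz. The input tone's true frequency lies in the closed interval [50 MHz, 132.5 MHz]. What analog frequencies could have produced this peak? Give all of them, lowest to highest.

66.5 MHz, 85 MHz, 117 MHz

Frequencies that alias to 16 MHz are k·fs ± 16 MHz for integer k ≥ 0.
k=0: 16 MHz.
k=1: 34.5 MHz, 66.5 MHz.
k=2: 85 MHz, 117 MHz.
k=3: 135.5 MHz, 167.5 MHz.
Within [50 MHz, 132.5 MHz]: 66.5 MHz, 85 MHz, 117 MHz.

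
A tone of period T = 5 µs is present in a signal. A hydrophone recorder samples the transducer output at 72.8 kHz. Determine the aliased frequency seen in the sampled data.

18.4 kHz

T = 5 µs → f = 1/T = 200 kHz.
200 kHz mod fs = 54.4 kHz.
54.4 kHz > fs/2 = 36.4 kHz, folds to fs − 54.4 kHz = 18.4 kHz.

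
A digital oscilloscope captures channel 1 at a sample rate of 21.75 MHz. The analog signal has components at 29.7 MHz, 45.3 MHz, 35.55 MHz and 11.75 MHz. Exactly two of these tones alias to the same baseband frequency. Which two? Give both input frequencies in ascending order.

29.7 MHz, 35.55 MHz

fs/2 = 10.875 MHz.
29.7 MHz mod fs = 7.95 MHz.
7.95 MHz ≤ fs/2 = 10.875 MHz, appears at 7.95 MHz.
45.3 MHz mod fs = 1.8 MHz.
1.8 MHz ≤ fs/2 = 10.875 MHz, appears at 1.8 MHz.
35.55 MHz mod fs = 13.8 MHz.
13.8 MHz > fs/2 = 10.875 MHz, folds to fs − 13.8 MHz = 7.95 MHz.
11.75 MHz > fs/2 = 10.875 MHz, folds to fs − 11.75 MHz = 10 MHz.
29.7 MHz and 35.55 MHz both map to 7.95 MHz.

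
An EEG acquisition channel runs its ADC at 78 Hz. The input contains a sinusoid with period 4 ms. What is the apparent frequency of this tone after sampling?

T = 4 ms → f = 1/T = 250 Hz.
250 Hz mod fs = 16 Hz.
16 Hz ≤ fs/2 = 39 Hz, appears at 16 Hz.

16 Hz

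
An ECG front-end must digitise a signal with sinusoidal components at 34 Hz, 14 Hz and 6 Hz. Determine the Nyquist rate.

Highest-frequency component: 34 Hz.
Nyquist rate = 2 × 34 Hz = 68 Hz.

68 Hz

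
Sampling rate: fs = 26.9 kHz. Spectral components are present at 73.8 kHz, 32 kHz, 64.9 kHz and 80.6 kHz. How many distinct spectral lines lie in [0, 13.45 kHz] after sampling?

fs/2 = 13.45 kHz.
73.8 kHz mod fs = 20 kHz.
20 kHz > fs/2 = 13.45 kHz, folds to fs − 20 kHz = 6.9 kHz.
32 kHz mod fs = 5.1 kHz.
5.1 kHz ≤ fs/2 = 13.45 kHz, appears at 5.1 kHz.
64.9 kHz mod fs = 11.1 kHz.
11.1 kHz ≤ fs/2 = 13.45 kHz, appears at 11.1 kHz.
80.6 kHz mod fs = 26.8 kHz.
26.8 kHz > fs/2 = 13.45 kHz, folds to fs − 26.8 kHz = 0.1 kHz.
Distinct values: {0.1 kHz, 5.1 kHz, 6.9 kHz, 11.1 kHz} → 4.

4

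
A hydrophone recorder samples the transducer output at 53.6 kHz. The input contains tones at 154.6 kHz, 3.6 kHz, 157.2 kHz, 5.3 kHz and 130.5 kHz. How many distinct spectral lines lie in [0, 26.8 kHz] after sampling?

fs/2 = 26.8 kHz.
154.6 kHz mod fs = 47.4 kHz.
47.4 kHz > fs/2 = 26.8 kHz, folds to fs − 47.4 kHz = 6.2 kHz.
3.6 kHz ≤ fs/2 = 26.8 kHz, passes unchanged.
157.2 kHz mod fs = 50 kHz.
50 kHz > fs/2 = 26.8 kHz, folds to fs − 50 kHz = 3.6 kHz.
5.3 kHz ≤ fs/2 = 26.8 kHz, passes unchanged.
130.5 kHz mod fs = 23.3 kHz.
23.3 kHz ≤ fs/2 = 26.8 kHz, appears at 23.3 kHz.
Distinct values: {3.6 kHz, 5.3 kHz, 6.2 kHz, 23.3 kHz} → 4.

4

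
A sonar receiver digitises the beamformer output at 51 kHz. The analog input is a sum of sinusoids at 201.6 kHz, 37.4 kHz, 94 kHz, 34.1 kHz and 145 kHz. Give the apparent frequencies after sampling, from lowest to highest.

2.4 kHz, 8 kHz, 13.6 kHz, 16.9 kHz

fs/2 = 25.5 kHz.
201.6 kHz mod fs = 48.6 kHz.
48.6 kHz > fs/2 = 25.5 kHz, folds to fs − 48.6 kHz = 2.4 kHz.
37.4 kHz > fs/2 = 25.5 kHz, folds to fs − 37.4 kHz = 13.6 kHz.
94 kHz mod fs = 43 kHz.
43 kHz > fs/2 = 25.5 kHz, folds to fs − 43 kHz = 8 kHz.
34.1 kHz > fs/2 = 25.5 kHz, folds to fs − 34.1 kHz = 16.9 kHz.
145 kHz mod fs = 43 kHz.
43 kHz > fs/2 = 25.5 kHz, folds to fs − 43 kHz = 8 kHz.
Distinct values: {2.4 kHz, 8 kHz, 13.6 kHz, 16.9 kHz}.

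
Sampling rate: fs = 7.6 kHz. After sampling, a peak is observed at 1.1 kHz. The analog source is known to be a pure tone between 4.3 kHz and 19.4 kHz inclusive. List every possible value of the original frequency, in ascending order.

6.5 kHz, 8.7 kHz, 14.1 kHz, 16.3 kHz

Frequencies that alias to 1.1 kHz are k·fs ± 1.1 kHz for integer k ≥ 0.
k=0: 1.1 kHz.
k=1: 6.5 kHz, 8.7 kHz.
k=2: 14.1 kHz, 16.3 kHz.
k=3: 21.7 kHz, 23.9 kHz.
Within [4.3 kHz, 19.4 kHz]: 6.5 kHz, 8.7 kHz, 14.1 kHz, 16.3 kHz.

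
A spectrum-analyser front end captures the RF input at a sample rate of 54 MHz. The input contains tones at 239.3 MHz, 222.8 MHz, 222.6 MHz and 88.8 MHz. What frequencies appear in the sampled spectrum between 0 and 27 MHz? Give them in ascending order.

6.6 MHz, 6.8 MHz, 19.2 MHz, 23.3 MHz

fs/2 = 27 MHz.
239.3 MHz mod fs = 23.3 MHz.
23.3 MHz ≤ fs/2 = 27 MHz, appears at 23.3 MHz.
222.8 MHz mod fs = 6.8 MHz.
6.8 MHz ≤ fs/2 = 27 MHz, appears at 6.8 MHz.
222.6 MHz mod fs = 6.6 MHz.
6.6 MHz ≤ fs/2 = 27 MHz, appears at 6.6 MHz.
88.8 MHz mod fs = 34.8 MHz.
34.8 MHz > fs/2 = 27 MHz, folds to fs − 34.8 MHz = 19.2 MHz.
Distinct values: {6.6 MHz, 6.8 MHz, 19.2 MHz, 23.3 MHz}.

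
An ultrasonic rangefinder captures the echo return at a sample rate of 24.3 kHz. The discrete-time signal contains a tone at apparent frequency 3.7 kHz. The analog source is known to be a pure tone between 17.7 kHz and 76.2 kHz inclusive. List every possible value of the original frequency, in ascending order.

Frequencies that alias to 3.7 kHz are k·fs ± 3.7 kHz for integer k ≥ 0.
k=0: 3.7 kHz.
k=1: 20.6 kHz, 28 kHz.
k=2: 44.9 kHz, 52.3 kHz.
k=3: 69.2 kHz, 76.6 kHz.
k=4: 93.5 kHz, 100.9 kHz.
Within [17.7 kHz, 76.2 kHz]: 20.6 kHz, 28 kHz, 44.9 kHz, 52.3 kHz, 69.2 kHz.

20.6 kHz, 28 kHz, 44.9 kHz, 52.3 kHz, 69.2 kHz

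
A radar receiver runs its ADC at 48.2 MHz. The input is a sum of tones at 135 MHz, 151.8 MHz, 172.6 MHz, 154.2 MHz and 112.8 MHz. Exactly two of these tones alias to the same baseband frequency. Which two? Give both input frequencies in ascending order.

fs/2 = 24.1 MHz.
135 MHz mod fs = 38.6 MHz.
38.6 MHz > fs/2 = 24.1 MHz, folds to fs − 38.6 MHz = 9.6 MHz.
151.8 MHz mod fs = 7.2 MHz.
7.2 MHz ≤ fs/2 = 24.1 MHz, appears at 7.2 MHz.
172.6 MHz mod fs = 28 MHz.
28 MHz > fs/2 = 24.1 MHz, folds to fs − 28 MHz = 20.2 MHz.
154.2 MHz mod fs = 9.6 MHz.
9.6 MHz ≤ fs/2 = 24.1 MHz, appears at 9.6 MHz.
112.8 MHz mod fs = 16.4 MHz.
16.4 MHz ≤ fs/2 = 24.1 MHz, appears at 16.4 MHz.
135 MHz and 154.2 MHz both map to 9.6 MHz.

135 MHz, 154.2 MHz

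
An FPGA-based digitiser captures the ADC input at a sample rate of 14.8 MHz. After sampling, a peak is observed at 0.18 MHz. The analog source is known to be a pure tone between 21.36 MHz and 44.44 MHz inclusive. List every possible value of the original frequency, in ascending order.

29.42 MHz, 29.78 MHz, 44.22 MHz

Frequencies that alias to 0.18 MHz are k·fs ± 0.18 MHz for integer k ≥ 0.
k=0: 0.18 MHz.
k=1: 14.62 MHz, 14.98 MHz.
k=2: 29.42 MHz, 29.78 MHz.
k=3: 44.22 MHz, 44.58 MHz.
k=4: 59.02 MHz, 59.38 MHz.
Within [21.36 MHz, 44.44 MHz]: 29.42 MHz, 29.78 MHz, 44.22 MHz.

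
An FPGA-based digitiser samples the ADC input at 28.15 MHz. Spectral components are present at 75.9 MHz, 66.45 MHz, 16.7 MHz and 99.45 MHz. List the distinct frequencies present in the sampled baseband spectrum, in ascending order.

8.55 MHz, 10.15 MHz, 11.45 MHz, 13.15 MHz

fs/2 = 14.075 MHz.
75.9 MHz mod fs = 19.6 MHz.
19.6 MHz > fs/2 = 14.075 MHz, folds to fs − 19.6 MHz = 8.55 MHz.
66.45 MHz mod fs = 10.15 MHz.
10.15 MHz ≤ fs/2 = 14.075 MHz, appears at 10.15 MHz.
16.7 MHz > fs/2 = 14.075 MHz, folds to fs − 16.7 MHz = 11.45 MHz.
99.45 MHz mod fs = 15 MHz.
15 MHz > fs/2 = 14.075 MHz, folds to fs − 15 MHz = 13.15 MHz.
Distinct values: {8.55 MHz, 10.15 MHz, 11.45 MHz, 13.15 MHz}.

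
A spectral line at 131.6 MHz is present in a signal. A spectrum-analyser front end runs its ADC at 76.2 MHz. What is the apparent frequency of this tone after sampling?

131.6 MHz mod fs = 55.4 MHz.
55.4 MHz > fs/2 = 38.1 MHz, folds to fs − 55.4 MHz = 20.8 MHz.

20.8 MHz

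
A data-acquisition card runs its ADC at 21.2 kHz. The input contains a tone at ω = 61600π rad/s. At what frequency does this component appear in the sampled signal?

9.6 kHz

ω = 61600π rad/s → f = ω/(2π) = 30800 Hz = 30.8 kHz.
30.8 kHz mod fs = 9.6 kHz.
9.6 kHz ≤ fs/2 = 10.6 kHz, appears at 9.6 kHz.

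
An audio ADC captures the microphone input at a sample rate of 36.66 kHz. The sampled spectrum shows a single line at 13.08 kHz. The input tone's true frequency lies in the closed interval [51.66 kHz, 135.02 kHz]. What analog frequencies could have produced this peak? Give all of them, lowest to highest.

Frequencies that alias to 13.08 kHz are k·fs ± 13.08 kHz for integer k ≥ 0.
k=0: 13.08 kHz.
k=1: 23.58 kHz, 49.74 kHz.
k=2: 60.24 kHz, 86.4 kHz.
k=3: 96.9 kHz, 123.06 kHz.
k=4: 133.56 kHz, 159.72 kHz.
k=5: 170.22 kHz, 196.38 kHz.
Within [51.66 kHz, 135.02 kHz]: 60.24 kHz, 86.4 kHz, 96.9 kHz, 123.06 kHz, 133.56 kHz.

60.24 kHz, 86.4 kHz, 96.9 kHz, 123.06 kHz, 133.56 kHz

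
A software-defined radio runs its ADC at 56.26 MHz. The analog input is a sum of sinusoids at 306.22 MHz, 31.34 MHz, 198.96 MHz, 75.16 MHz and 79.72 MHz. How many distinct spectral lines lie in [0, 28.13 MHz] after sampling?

4

fs/2 = 28.13 MHz.
306.22 MHz mod fs = 24.92 MHz.
24.92 MHz ≤ fs/2 = 28.13 MHz, appears at 24.92 MHz.
31.34 MHz > fs/2 = 28.13 MHz, folds to fs − 31.34 MHz = 24.92 MHz.
198.96 MHz mod fs = 30.18 MHz.
30.18 MHz > fs/2 = 28.13 MHz, folds to fs − 30.18 MHz = 26.08 MHz.
75.16 MHz mod fs = 18.9 MHz.
18.9 MHz ≤ fs/2 = 28.13 MHz, appears at 18.9 MHz.
79.72 MHz mod fs = 23.46 MHz.
23.46 MHz ≤ fs/2 = 28.13 MHz, appears at 23.46 MHz.
Distinct values: {18.9 MHz, 23.46 MHz, 24.92 MHz, 26.08 MHz} → 4.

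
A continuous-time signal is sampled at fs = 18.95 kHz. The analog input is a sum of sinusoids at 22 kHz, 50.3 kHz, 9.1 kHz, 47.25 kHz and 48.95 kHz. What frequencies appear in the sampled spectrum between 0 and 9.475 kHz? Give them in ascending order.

3.05 kHz, 6.55 kHz, 7.9 kHz, 9.1 kHz, 9.35 kHz

fs/2 = 9.475 kHz.
22 kHz mod fs = 3.05 kHz.
3.05 kHz ≤ fs/2 = 9.475 kHz, appears at 3.05 kHz.
50.3 kHz mod fs = 12.4 kHz.
12.4 kHz > fs/2 = 9.475 kHz, folds to fs − 12.4 kHz = 6.55 kHz.
9.1 kHz ≤ fs/2 = 9.475 kHz, passes unchanged.
47.25 kHz mod fs = 9.35 kHz.
9.35 kHz ≤ fs/2 = 9.475 kHz, appears at 9.35 kHz.
48.95 kHz mod fs = 11.05 kHz.
11.05 kHz > fs/2 = 9.475 kHz, folds to fs − 11.05 kHz = 7.9 kHz.
Distinct values: {3.05 kHz, 6.55 kHz, 7.9 kHz, 9.1 kHz, 9.35 kHz}.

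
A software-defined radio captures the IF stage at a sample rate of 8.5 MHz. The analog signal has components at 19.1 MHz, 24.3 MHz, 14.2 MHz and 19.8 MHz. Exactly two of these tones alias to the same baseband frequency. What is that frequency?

2.8 MHz

fs/2 = 4.25 MHz.
19.1 MHz mod fs = 2.1 MHz.
2.1 MHz ≤ fs/2 = 4.25 MHz, appears at 2.1 MHz.
24.3 MHz mod fs = 7.3 MHz.
7.3 MHz > fs/2 = 4.25 MHz, folds to fs − 7.3 MHz = 1.2 MHz.
14.2 MHz mod fs = 5.7 MHz.
5.7 MHz > fs/2 = 4.25 MHz, folds to fs − 5.7 MHz = 2.8 MHz.
19.8 MHz mod fs = 2.8 MHz.
2.8 MHz ≤ fs/2 = 4.25 MHz, appears at 2.8 MHz.
14.2 MHz and 19.8 MHz both map to 2.8 MHz.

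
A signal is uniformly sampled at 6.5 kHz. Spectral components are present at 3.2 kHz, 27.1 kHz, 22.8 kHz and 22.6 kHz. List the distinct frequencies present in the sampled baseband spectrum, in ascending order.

fs/2 = 3.25 kHz.
3.2 kHz ≤ fs/2 = 3.25 kHz, passes unchanged.
27.1 kHz mod fs = 1.1 kHz.
1.1 kHz ≤ fs/2 = 3.25 kHz, appears at 1.1 kHz.
22.8 kHz mod fs = 3.3 kHz.
3.3 kHz > fs/2 = 3.25 kHz, folds to fs − 3.3 kHz = 3.2 kHz.
22.6 kHz mod fs = 3.1 kHz.
3.1 kHz ≤ fs/2 = 3.25 kHz, appears at 3.1 kHz.
Distinct values: {1.1 kHz, 3.1 kHz, 3.2 kHz}.

1.1 kHz, 3.1 kHz, 3.2 kHz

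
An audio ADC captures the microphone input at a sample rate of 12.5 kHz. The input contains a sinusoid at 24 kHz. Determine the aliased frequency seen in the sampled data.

1 kHz

24 kHz mod fs = 11.5 kHz.
11.5 kHz > fs/2 = 6.25 kHz, folds to fs − 11.5 kHz = 1 kHz.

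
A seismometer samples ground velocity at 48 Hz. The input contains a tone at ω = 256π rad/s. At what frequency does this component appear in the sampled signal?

ω = 256π rad/s → f = ω/(2π) = 128 Hz.
128 Hz mod fs = 32 Hz.
32 Hz > fs/2 = 24 Hz, folds to fs − 32 Hz = 16 Hz.

16 Hz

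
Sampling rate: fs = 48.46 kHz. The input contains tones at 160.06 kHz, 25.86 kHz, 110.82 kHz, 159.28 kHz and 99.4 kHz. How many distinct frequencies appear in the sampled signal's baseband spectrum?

4

fs/2 = 24.23 kHz.
160.06 kHz mod fs = 14.68 kHz.
14.68 kHz ≤ fs/2 = 24.23 kHz, appears at 14.68 kHz.
25.86 kHz > fs/2 = 24.23 kHz, folds to fs − 25.86 kHz = 22.6 kHz.
110.82 kHz mod fs = 13.9 kHz.
13.9 kHz ≤ fs/2 = 24.23 kHz, appears at 13.9 kHz.
159.28 kHz mod fs = 13.9 kHz.
13.9 kHz ≤ fs/2 = 24.23 kHz, appears at 13.9 kHz.
99.4 kHz mod fs = 2.48 kHz.
2.48 kHz ≤ fs/2 = 24.23 kHz, appears at 2.48 kHz.
Distinct values: {2.48 kHz, 13.9 kHz, 14.68 kHz, 22.6 kHz} → 4.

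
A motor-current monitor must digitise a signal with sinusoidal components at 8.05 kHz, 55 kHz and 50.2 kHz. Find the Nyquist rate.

Highest-frequency component: 55 kHz.
Nyquist rate = 2 × 55 kHz = 110 kHz.

110 kHz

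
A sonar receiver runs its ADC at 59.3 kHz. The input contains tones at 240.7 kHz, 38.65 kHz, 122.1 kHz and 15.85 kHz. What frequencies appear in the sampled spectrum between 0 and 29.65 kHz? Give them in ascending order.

fs/2 = 29.65 kHz.
240.7 kHz mod fs = 3.5 kHz.
3.5 kHz ≤ fs/2 = 29.65 kHz, appears at 3.5 kHz.
38.65 kHz > fs/2 = 29.65 kHz, folds to fs − 38.65 kHz = 20.65 kHz.
122.1 kHz mod fs = 3.5 kHz.
3.5 kHz ≤ fs/2 = 29.65 kHz, appears at 3.5 kHz.
15.85 kHz ≤ fs/2 = 29.65 kHz, passes unchanged.
Distinct values: {3.5 kHz, 15.85 kHz, 20.65 kHz}.

3.5 kHz, 15.85 kHz, 20.65 kHz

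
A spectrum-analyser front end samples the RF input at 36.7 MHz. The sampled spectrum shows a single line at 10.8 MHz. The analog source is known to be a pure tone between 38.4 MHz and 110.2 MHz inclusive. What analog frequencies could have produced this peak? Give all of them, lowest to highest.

Frequencies that alias to 10.8 MHz are k·fs ± 10.8 MHz for integer k ≥ 0.
k=0: 10.8 MHz.
k=1: 25.9 MHz, 47.5 MHz.
k=2: 62.6 MHz, 84.2 MHz.
k=3: 99.3 MHz, 120.9 MHz.
k=4: 136 MHz, 157.6 MHz.
Within [38.4 MHz, 110.2 MHz]: 47.5 MHz, 62.6 MHz, 84.2 MHz, 99.3 MHz.

47.5 MHz, 62.6 MHz, 84.2 MHz, 99.3 MHz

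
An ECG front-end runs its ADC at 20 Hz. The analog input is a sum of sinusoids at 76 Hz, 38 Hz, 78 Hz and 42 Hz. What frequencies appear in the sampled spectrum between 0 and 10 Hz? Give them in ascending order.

2 Hz, 4 Hz

fs/2 = 10 Hz.
76 Hz mod fs = 16 Hz.
16 Hz > fs/2 = 10 Hz, folds to fs − 16 Hz = 4 Hz.
38 Hz mod fs = 18 Hz.
18 Hz > fs/2 = 10 Hz, folds to fs − 18 Hz = 2 Hz.
78 Hz mod fs = 18 Hz.
18 Hz > fs/2 = 10 Hz, folds to fs − 18 Hz = 2 Hz.
42 Hz mod fs = 2 Hz.
2 Hz ≤ fs/2 = 10 Hz, appears at 2 Hz.
Distinct values: {2 Hz, 4 Hz}.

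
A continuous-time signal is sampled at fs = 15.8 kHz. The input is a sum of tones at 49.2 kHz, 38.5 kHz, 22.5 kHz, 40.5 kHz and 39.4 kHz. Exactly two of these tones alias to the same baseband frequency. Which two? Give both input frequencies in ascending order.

38.5 kHz, 40.5 kHz

fs/2 = 7.9 kHz.
49.2 kHz mod fs = 1.8 kHz.
1.8 kHz ≤ fs/2 = 7.9 kHz, appears at 1.8 kHz.
38.5 kHz mod fs = 6.9 kHz.
6.9 kHz ≤ fs/2 = 7.9 kHz, appears at 6.9 kHz.
22.5 kHz mod fs = 6.7 kHz.
6.7 kHz ≤ fs/2 = 7.9 kHz, appears at 6.7 kHz.
40.5 kHz mod fs = 8.9 kHz.
8.9 kHz > fs/2 = 7.9 kHz, folds to fs − 8.9 kHz = 6.9 kHz.
39.4 kHz mod fs = 7.8 kHz.
7.8 kHz ≤ fs/2 = 7.9 kHz, appears at 7.8 kHz.
38.5 kHz and 40.5 kHz both map to 6.9 kHz.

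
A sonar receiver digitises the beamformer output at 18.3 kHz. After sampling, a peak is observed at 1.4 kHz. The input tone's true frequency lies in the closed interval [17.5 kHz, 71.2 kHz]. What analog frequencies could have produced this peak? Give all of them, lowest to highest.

Frequencies that alias to 1.4 kHz are k·fs ± 1.4 kHz for integer k ≥ 0.
k=0: 1.4 kHz.
k=1: 16.9 kHz, 19.7 kHz.
k=2: 35.2 kHz, 38 kHz.
k=3: 53.5 kHz, 56.3 kHz.
k=4: 71.8 kHz, 74.6 kHz.
Within [17.5 kHz, 71.2 kHz]: 19.7 kHz, 35.2 kHz, 38 kHz, 53.5 kHz, 56.3 kHz.

19.7 kHz, 35.2 kHz, 38 kHz, 53.5 kHz, 56.3 kHz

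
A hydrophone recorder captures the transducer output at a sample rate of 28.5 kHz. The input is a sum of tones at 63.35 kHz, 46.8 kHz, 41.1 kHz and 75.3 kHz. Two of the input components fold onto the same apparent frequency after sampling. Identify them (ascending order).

fs/2 = 14.25 kHz.
63.35 kHz mod fs = 6.35 kHz.
6.35 kHz ≤ fs/2 = 14.25 kHz, appears at 6.35 kHz.
46.8 kHz mod fs = 18.3 kHz.
18.3 kHz > fs/2 = 14.25 kHz, folds to fs − 18.3 kHz = 10.2 kHz.
41.1 kHz mod fs = 12.6 kHz.
12.6 kHz ≤ fs/2 = 14.25 kHz, appears at 12.6 kHz.
75.3 kHz mod fs = 18.3 kHz.
18.3 kHz > fs/2 = 14.25 kHz, folds to fs − 18.3 kHz = 10.2 kHz.
46.8 kHz and 75.3 kHz both map to 10.2 kHz.

46.8 kHz, 75.3 kHz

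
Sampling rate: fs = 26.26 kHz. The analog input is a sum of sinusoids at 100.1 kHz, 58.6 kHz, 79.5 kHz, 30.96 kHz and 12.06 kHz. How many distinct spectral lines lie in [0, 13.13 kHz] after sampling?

5

fs/2 = 13.13 kHz.
100.1 kHz mod fs = 21.32 kHz.
21.32 kHz > fs/2 = 13.13 kHz, folds to fs − 21.32 kHz = 4.94 kHz.
58.6 kHz mod fs = 6.08 kHz.
6.08 kHz ≤ fs/2 = 13.13 kHz, appears at 6.08 kHz.
79.5 kHz mod fs = 0.72 kHz.
0.72 kHz ≤ fs/2 = 13.13 kHz, appears at 0.72 kHz.
30.96 kHz mod fs = 4.7 kHz.
4.7 kHz ≤ fs/2 = 13.13 kHz, appears at 4.7 kHz.
12.06 kHz ≤ fs/2 = 13.13 kHz, passes unchanged.
Distinct values: {0.72 kHz, 4.7 kHz, 4.94 kHz, 6.08 kHz, 12.06 kHz} → 5.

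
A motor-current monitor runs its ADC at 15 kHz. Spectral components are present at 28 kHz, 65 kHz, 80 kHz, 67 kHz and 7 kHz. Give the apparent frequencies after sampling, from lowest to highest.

2 kHz, 5 kHz, 7 kHz

fs/2 = 7.5 kHz.
28 kHz mod fs = 13 kHz.
13 kHz > fs/2 = 7.5 kHz, folds to fs − 13 kHz = 2 kHz.
65 kHz mod fs = 5 kHz.
5 kHz ≤ fs/2 = 7.5 kHz, appears at 5 kHz.
80 kHz mod fs = 5 kHz.
5 kHz ≤ fs/2 = 7.5 kHz, appears at 5 kHz.
67 kHz mod fs = 7 kHz.
7 kHz ≤ fs/2 = 7.5 kHz, appears at 7 kHz.
7 kHz ≤ fs/2 = 7.5 kHz, passes unchanged.
Distinct values: {2 kHz, 5 kHz, 7 kHz}.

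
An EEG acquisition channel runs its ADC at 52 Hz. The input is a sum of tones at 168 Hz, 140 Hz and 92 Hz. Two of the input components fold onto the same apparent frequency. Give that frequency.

fs/2 = 26 Hz.
168 Hz mod fs = 12 Hz.
12 Hz ≤ fs/2 = 26 Hz, appears at 12 Hz.
140 Hz mod fs = 36 Hz.
36 Hz > fs/2 = 26 Hz, folds to fs − 36 Hz = 16 Hz.
92 Hz mod fs = 40 Hz.
40 Hz > fs/2 = 26 Hz, folds to fs − 40 Hz = 12 Hz.
92 Hz and 168 Hz both map to 12 Hz.

12 Hz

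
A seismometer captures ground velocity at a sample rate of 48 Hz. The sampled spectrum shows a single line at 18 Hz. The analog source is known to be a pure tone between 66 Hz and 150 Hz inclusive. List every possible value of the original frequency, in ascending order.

66 Hz, 78 Hz, 114 Hz, 126 Hz

Frequencies that alias to 18 Hz are k·fs ± 18 Hz for integer k ≥ 0.
k=0: 18 Hz.
k=1: 30 Hz, 66 Hz.
k=2: 78 Hz, 114 Hz.
k=3: 126 Hz, 162 Hz.
k=4: 174 Hz, 210 Hz.
Within [66 Hz, 150 Hz]: 66 Hz, 78 Hz, 114 Hz, 126 Hz.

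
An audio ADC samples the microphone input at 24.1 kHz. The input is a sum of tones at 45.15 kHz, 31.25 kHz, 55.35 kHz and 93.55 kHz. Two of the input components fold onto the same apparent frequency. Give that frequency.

7.15 kHz

fs/2 = 12.05 kHz.
45.15 kHz mod fs = 21.05 kHz.
21.05 kHz > fs/2 = 12.05 kHz, folds to fs − 21.05 kHz = 3.05 kHz.
31.25 kHz mod fs = 7.15 kHz.
7.15 kHz ≤ fs/2 = 12.05 kHz, appears at 7.15 kHz.
55.35 kHz mod fs = 7.15 kHz.
7.15 kHz ≤ fs/2 = 12.05 kHz, appears at 7.15 kHz.
93.55 kHz mod fs = 21.25 kHz.
21.25 kHz > fs/2 = 12.05 kHz, folds to fs − 21.25 kHz = 2.85 kHz.
31.25 kHz and 55.35 kHz both map to 7.15 kHz.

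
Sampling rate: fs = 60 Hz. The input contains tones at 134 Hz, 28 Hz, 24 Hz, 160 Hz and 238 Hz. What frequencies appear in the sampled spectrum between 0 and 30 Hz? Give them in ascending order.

2 Hz, 14 Hz, 20 Hz, 24 Hz, 28 Hz

fs/2 = 30 Hz.
134 Hz mod fs = 14 Hz.
14 Hz ≤ fs/2 = 30 Hz, appears at 14 Hz.
28 Hz ≤ fs/2 = 30 Hz, passes unchanged.
24 Hz ≤ fs/2 = 30 Hz, passes unchanged.
160 Hz mod fs = 40 Hz.
40 Hz > fs/2 = 30 Hz, folds to fs − 40 Hz = 20 Hz.
238 Hz mod fs = 58 Hz.
58 Hz > fs/2 = 30 Hz, folds to fs − 58 Hz = 2 Hz.
Distinct values: {2 Hz, 14 Hz, 20 Hz, 24 Hz, 28 Hz}.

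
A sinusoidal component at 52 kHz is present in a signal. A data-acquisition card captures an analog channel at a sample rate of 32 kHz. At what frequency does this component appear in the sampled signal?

12 kHz

52 kHz mod fs = 20 kHz.
20 kHz > fs/2 = 16 kHz, folds to fs − 20 kHz = 12 kHz.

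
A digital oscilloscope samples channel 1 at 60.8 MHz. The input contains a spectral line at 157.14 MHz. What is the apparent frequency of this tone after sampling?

157.14 MHz mod fs = 35.54 MHz.
35.54 MHz > fs/2 = 30.4 MHz, folds to fs − 35.54 MHz = 25.26 MHz.

25.26 MHz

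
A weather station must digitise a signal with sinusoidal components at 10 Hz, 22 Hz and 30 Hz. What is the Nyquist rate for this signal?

60 Hz

Highest-frequency component: 30 Hz.
Nyquist rate = 2 × 30 Hz = 60 Hz.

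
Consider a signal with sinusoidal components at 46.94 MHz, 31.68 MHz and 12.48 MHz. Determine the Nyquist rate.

93.88 MHz

Highest-frequency component: 46.94 MHz.
Nyquist rate = 2 × 46.94 MHz = 93.88 MHz.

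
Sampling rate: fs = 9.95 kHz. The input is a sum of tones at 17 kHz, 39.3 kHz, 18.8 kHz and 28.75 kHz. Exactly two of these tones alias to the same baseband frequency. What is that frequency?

1.1 kHz

fs/2 = 4.975 kHz.
17 kHz mod fs = 7.05 kHz.
7.05 kHz > fs/2 = 4.975 kHz, folds to fs − 7.05 kHz = 2.9 kHz.
39.3 kHz mod fs = 9.45 kHz.
9.45 kHz > fs/2 = 4.975 kHz, folds to fs − 9.45 kHz = 0.5 kHz.
18.8 kHz mod fs = 8.85 kHz.
8.85 kHz > fs/2 = 4.975 kHz, folds to fs − 8.85 kHz = 1.1 kHz.
28.75 kHz mod fs = 8.85 kHz.
8.85 kHz > fs/2 = 4.975 kHz, folds to fs − 8.85 kHz = 1.1 kHz.
18.8 kHz and 28.75 kHz both map to 1.1 kHz.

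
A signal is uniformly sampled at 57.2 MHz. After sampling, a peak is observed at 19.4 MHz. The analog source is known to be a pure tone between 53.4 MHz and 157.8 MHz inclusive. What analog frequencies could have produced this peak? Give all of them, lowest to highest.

Frequencies that alias to 19.4 MHz are k·fs ± 19.4 MHz for integer k ≥ 0.
k=0: 19.4 MHz.
k=1: 37.8 MHz, 76.6 MHz.
k=2: 95 MHz, 133.8 MHz.
k=3: 152.2 MHz, 191 MHz.
k=4: 209.4 MHz, 248.2 MHz.
Within [53.4 MHz, 157.8 MHz]: 76.6 MHz, 95 MHz, 133.8 MHz, 152.2 MHz.

76.6 MHz, 95 MHz, 133.8 MHz, 152.2 MHz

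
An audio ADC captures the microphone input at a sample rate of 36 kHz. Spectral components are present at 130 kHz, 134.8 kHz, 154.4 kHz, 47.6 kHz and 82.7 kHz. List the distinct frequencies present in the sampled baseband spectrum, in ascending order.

fs/2 = 18 kHz.
130 kHz mod fs = 22 kHz.
22 kHz > fs/2 = 18 kHz, folds to fs − 22 kHz = 14 kHz.
134.8 kHz mod fs = 26.8 kHz.
26.8 kHz > fs/2 = 18 kHz, folds to fs − 26.8 kHz = 9.2 kHz.
154.4 kHz mod fs = 10.4 kHz.
10.4 kHz ≤ fs/2 = 18 kHz, appears at 10.4 kHz.
47.6 kHz mod fs = 11.6 kHz.
11.6 kHz ≤ fs/2 = 18 kHz, appears at 11.6 kHz.
82.7 kHz mod fs = 10.7 kHz.
10.7 kHz ≤ fs/2 = 18 kHz, appears at 10.7 kHz.
Distinct values: {9.2 kHz, 10.4 kHz, 10.7 kHz, 11.6 kHz, 14 kHz}.

9.2 kHz, 10.4 kHz, 10.7 kHz, 11.6 kHz, 14 kHz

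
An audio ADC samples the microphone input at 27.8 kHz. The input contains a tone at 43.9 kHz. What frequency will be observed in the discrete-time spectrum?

43.9 kHz mod fs = 16.1 kHz.
16.1 kHz > fs/2 = 13.9 kHz, folds to fs − 16.1 kHz = 11.7 kHz.

11.7 kHz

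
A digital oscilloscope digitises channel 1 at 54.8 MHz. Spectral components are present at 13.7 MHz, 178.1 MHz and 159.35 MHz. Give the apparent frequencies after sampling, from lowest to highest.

fs/2 = 27.4 MHz.
13.7 MHz ≤ fs/2 = 27.4 MHz, passes unchanged.
178.1 MHz mod fs = 13.7 MHz.
13.7 MHz ≤ fs/2 = 27.4 MHz, appears at 13.7 MHz.
159.35 MHz mod fs = 49.75 MHz.
49.75 MHz > fs/2 = 27.4 MHz, folds to fs − 49.75 MHz = 5.05 MHz.
Distinct values: {5.05 MHz, 13.7 MHz}.

5.05 MHz, 13.7 MHz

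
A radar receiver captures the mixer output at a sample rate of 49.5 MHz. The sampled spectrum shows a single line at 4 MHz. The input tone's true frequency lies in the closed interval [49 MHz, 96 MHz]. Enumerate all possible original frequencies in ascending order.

53.5 MHz, 95 MHz

Frequencies that alias to 4 MHz are k·fs ± 4 MHz for integer k ≥ 0.
k=0: 4 MHz.
k=1: 45.5 MHz, 53.5 MHz.
k=2: 95 MHz, 103 MHz.
k=3: 144.5 MHz, 152.5 MHz.
Within [49 MHz, 96 MHz]: 53.5 MHz, 95 MHz.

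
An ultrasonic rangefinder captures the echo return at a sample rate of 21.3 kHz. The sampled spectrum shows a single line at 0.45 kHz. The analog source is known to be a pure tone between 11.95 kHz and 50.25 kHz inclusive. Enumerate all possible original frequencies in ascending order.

20.85 kHz, 21.75 kHz, 42.15 kHz, 43.05 kHz

Frequencies that alias to 0.45 kHz are k·fs ± 0.45 kHz for integer k ≥ 0.
k=0: 0.45 kHz.
k=1: 20.85 kHz, 21.75 kHz.
k=2: 42.15 kHz, 43.05 kHz.
k=3: 63.45 kHz, 64.35 kHz.
Within [11.95 kHz, 50.25 kHz]: 20.85 kHz, 21.75 kHz, 42.15 kHz, 43.05 kHz.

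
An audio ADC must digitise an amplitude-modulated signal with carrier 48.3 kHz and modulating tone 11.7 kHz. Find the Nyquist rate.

AM sidebands sit at fc ± fm = 36.6 kHz and 60 kHz.
Highest-frequency component: 60 kHz.
Nyquist rate = 2 × 60 kHz = 120 kHz.

120 kHz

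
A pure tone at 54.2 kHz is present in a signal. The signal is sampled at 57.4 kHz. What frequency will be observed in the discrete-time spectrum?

54.2 kHz > fs/2 = 28.7 kHz, folds to fs − 54.2 kHz = 3.2 kHz.

3.2 kHz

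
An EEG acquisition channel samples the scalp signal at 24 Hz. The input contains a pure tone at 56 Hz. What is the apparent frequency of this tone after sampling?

56 Hz mod fs = 8 Hz.
8 Hz ≤ fs/2 = 12 Hz, appears at 8 Hz.

8 Hz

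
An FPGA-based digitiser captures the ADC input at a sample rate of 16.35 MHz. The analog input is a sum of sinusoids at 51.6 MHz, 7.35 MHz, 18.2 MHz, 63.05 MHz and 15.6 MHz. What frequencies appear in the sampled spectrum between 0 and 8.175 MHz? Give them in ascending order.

fs/2 = 8.175 MHz.
51.6 MHz mod fs = 2.55 MHz.
2.55 MHz ≤ fs/2 = 8.175 MHz, appears at 2.55 MHz.
7.35 MHz ≤ fs/2 = 8.175 MHz, passes unchanged.
18.2 MHz mod fs = 1.85 MHz.
1.85 MHz ≤ fs/2 = 8.175 MHz, appears at 1.85 MHz.
63.05 MHz mod fs = 14 MHz.
14 MHz > fs/2 = 8.175 MHz, folds to fs − 14 MHz = 2.35 MHz.
15.6 MHz > fs/2 = 8.175 MHz, folds to fs − 15.6 MHz = 0.75 MHz.
Distinct values: {0.75 MHz, 1.85 MHz, 2.35 MHz, 2.55 MHz, 7.35 MHz}.

0.75 MHz, 1.85 MHz, 2.35 MHz, 2.55 MHz, 7.35 MHz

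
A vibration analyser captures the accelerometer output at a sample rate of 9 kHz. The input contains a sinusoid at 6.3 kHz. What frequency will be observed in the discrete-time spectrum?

6.3 kHz > fs/2 = 4.5 kHz, folds to fs − 6.3 kHz = 2.7 kHz.

2.7 kHz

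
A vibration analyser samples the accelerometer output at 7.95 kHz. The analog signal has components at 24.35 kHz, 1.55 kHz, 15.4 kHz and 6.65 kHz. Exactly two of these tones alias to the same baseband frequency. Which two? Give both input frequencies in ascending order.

15.4 kHz, 24.35 kHz

fs/2 = 3.975 kHz.
24.35 kHz mod fs = 0.5 kHz.
0.5 kHz ≤ fs/2 = 3.975 kHz, appears at 0.5 kHz.
1.55 kHz ≤ fs/2 = 3.975 kHz, passes unchanged.
15.4 kHz mod fs = 7.45 kHz.
7.45 kHz > fs/2 = 3.975 kHz, folds to fs − 7.45 kHz = 0.5 kHz.
6.65 kHz > fs/2 = 3.975 kHz, folds to fs − 6.65 kHz = 1.3 kHz.
15.4 kHz and 24.35 kHz both map to 0.5 kHz.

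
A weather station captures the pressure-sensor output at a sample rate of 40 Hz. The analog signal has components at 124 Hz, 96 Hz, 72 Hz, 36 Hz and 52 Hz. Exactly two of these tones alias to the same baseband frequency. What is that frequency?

fs/2 = 20 Hz.
124 Hz mod fs = 4 Hz.
4 Hz ≤ fs/2 = 20 Hz, appears at 4 Hz.
96 Hz mod fs = 16 Hz.
16 Hz ≤ fs/2 = 20 Hz, appears at 16 Hz.
72 Hz mod fs = 32 Hz.
32 Hz > fs/2 = 20 Hz, folds to fs − 32 Hz = 8 Hz.
36 Hz > fs/2 = 20 Hz, folds to fs − 36 Hz = 4 Hz.
52 Hz mod fs = 12 Hz.
12 Hz ≤ fs/2 = 20 Hz, appears at 12 Hz.
36 Hz and 124 Hz both map to 4 Hz.

4 Hz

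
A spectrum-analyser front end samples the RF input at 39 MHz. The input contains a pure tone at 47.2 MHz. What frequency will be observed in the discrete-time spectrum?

47.2 MHz mod fs = 8.2 MHz.
8.2 MHz ≤ fs/2 = 19.5 MHz, appears at 8.2 MHz.

8.2 MHz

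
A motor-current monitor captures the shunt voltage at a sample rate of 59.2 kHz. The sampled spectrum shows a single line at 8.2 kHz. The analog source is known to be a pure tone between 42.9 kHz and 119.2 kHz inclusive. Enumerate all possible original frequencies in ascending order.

Frequencies that alias to 8.2 kHz are k·fs ± 8.2 kHz for integer k ≥ 0.
k=0: 8.2 kHz.
k=1: 51 kHz, 67.4 kHz.
k=2: 110.2 kHz, 126.6 kHz.
k=3: 169.4 kHz, 185.8 kHz.
Within [42.9 kHz, 119.2 kHz]: 51 kHz, 67.4 kHz, 110.2 kHz.

51 kHz, 67.4 kHz, 110.2 kHz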